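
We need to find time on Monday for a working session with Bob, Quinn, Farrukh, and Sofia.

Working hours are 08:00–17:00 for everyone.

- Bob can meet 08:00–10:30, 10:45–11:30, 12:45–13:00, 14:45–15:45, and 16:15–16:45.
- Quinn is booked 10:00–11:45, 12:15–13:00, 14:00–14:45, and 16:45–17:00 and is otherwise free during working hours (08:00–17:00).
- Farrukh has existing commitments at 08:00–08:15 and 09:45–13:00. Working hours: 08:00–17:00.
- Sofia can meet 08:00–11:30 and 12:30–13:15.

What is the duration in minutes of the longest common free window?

90 minutes

Quinn free within 08:00–17:00: 08:00–10:00, 11:45–12:15, 13:00–14:00, 14:45–16:45.
Farrukh free within 08:00–17:00: 08:15–09:45, 13:00–17:00.
Bob ∩ Quinn: 08:00–10:00, 14:45–15:45, 16:15–16:45.
Bob ∩ Quinn ∩ Farrukh: 08:15–09:45, 14:45–15:45, 16:15–16:45.
Bob ∩ Quinn ∩ Farrukh ∩ Sofia: 08:15–09:45.
Single common window of 90 minutes.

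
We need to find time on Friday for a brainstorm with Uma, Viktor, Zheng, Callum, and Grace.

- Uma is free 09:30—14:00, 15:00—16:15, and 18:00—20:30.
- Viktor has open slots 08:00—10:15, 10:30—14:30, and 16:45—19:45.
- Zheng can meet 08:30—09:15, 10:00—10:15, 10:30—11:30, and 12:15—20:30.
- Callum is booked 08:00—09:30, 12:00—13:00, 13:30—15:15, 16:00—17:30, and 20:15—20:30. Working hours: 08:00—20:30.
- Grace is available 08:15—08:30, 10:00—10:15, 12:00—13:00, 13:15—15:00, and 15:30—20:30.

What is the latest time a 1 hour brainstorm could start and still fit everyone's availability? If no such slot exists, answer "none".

18:45

Callum free within 08:00–20:30: 09:30–12:00, 13:00–13:30, 15:15–16:00, 17:30–20:15.
Uma ∩ Viktor: 09:30–10:15, 10:30–14:00, 18:00–19:45.
Uma ∩ Viktor ∩ Zheng: 10:00–10:15, 10:30–11:30, 12:15–14:00, 18:00–19:45.
Uma ∩ Viktor ∩ Zheng ∩ Callum: 10:00–10:15, 10:30–11:30, 13:00–13:30, 18:00–19:45.
Uma ∩ Viktor ∩ Zheng ∩ Callum ∩ Grace: 10:00–10:15, 13:15–13:30, 18:00–19:45.
Windows ≥ 60 min: 18:00–19:45.
Latest start in the last window 18:00–19:45 is 19:45 − 60 min = 18:45.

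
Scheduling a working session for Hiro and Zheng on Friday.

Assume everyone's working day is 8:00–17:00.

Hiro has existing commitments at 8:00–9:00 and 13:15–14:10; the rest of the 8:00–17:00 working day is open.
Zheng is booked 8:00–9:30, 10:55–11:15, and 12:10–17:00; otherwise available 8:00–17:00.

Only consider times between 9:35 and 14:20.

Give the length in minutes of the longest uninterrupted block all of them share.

80 minutes

Hiro free within 08:00–17:00: 09:00–13:15, 14:10–17:00.
Zheng free within 08:00–17:00: 09:30–10:55, 11:15–12:10.
Hiro ∩ Zheng: 09:30–10:55, 11:15–12:10.
Restricted to 09:35–14:20: 09:35–10:55, 11:15–12:10.
Common window lengths: 80, 55 min; longest is 80.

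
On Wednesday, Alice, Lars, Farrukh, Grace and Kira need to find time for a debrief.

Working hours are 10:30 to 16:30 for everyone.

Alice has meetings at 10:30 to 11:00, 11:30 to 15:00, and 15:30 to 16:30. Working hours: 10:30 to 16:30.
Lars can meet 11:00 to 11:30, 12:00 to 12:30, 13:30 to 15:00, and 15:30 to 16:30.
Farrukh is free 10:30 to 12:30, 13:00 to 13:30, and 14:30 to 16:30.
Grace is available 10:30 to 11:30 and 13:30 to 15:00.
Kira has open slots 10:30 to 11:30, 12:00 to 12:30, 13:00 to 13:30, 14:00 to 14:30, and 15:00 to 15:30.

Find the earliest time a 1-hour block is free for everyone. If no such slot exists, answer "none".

none

Alice free within 10:30–16:30: 11:00–11:30, 15:00–15:30.
Alice ∩ Lars: 11:00–11:30.
Alice ∩ Lars ∩ Farrukh: 11:00–11:30.
Alice ∩ Lars ∩ Farrukh ∩ Grace: 11:00–11:30.
Alice ∩ Lars ∩ Farrukh ∩ Grace ∩ Kira: 11:00–11:30.
Windows ≥ 60 min: (none).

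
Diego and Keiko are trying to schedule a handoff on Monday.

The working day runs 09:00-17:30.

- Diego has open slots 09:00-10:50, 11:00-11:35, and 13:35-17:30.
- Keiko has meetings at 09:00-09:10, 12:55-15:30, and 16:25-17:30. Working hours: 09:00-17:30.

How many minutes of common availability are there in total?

190 minutes

Keiko free within 09:00–17:30: 09:10–12:55, 15:30–16:25.
Diego ∩ Keiko: 09:10–10:50, 11:00–11:35, 15:30–16:25.
Total common minutes: 100 + 35 + 55 = 190.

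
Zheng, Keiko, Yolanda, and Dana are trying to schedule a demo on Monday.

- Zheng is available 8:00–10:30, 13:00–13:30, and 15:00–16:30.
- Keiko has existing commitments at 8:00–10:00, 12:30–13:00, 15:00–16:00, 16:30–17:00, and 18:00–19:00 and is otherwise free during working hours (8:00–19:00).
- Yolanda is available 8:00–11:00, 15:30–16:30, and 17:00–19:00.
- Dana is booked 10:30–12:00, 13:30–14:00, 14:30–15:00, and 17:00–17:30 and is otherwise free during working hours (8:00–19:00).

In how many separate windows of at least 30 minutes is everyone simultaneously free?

2

Keiko free within 08:00–19:00: 10:00–12:30, 13:00–15:00, 16:00–16:30, 17:00–18:00.
Dana free within 08:00–19:00: 08:00–10:30, 12:00–13:30, 14:00–14:30, 15:00–17:00, 17:30–19:00.
Zheng ∩ Keiko: 10:00–10:30, 13:00–13:30, 16:00–16:30.
Zheng ∩ Keiko ∩ Yolanda: 10:00–10:30, 16:00–16:30.
Zheng ∩ Keiko ∩ Yolanda ∩ Dana: 10:00–10:30, 16:00–16:30.
Windows ≥ 30 min: 10:00–10:30, 16:00–16:30.
That's 2 windows.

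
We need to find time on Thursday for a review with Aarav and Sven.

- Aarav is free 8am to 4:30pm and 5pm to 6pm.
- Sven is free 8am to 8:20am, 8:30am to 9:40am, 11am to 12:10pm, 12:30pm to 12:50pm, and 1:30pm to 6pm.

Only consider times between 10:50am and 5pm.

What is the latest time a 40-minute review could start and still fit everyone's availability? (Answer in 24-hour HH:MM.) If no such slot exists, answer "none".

15:50

Aarav ∩ Sven: 08:00–08:20, 08:30–09:40, 11:00–12:10, 12:30–12:50, 13:30–16:30, 17:00–18:00.
Restricted to 10:50–17:00: 11:00–12:10, 12:30–12:50, 13:30–16:30.
Windows ≥ 40 min: 11:00–12:10, 13:30–16:30.
Latest start in the last window 13:30–16:30 is 16:30 − 40 min = 15:50.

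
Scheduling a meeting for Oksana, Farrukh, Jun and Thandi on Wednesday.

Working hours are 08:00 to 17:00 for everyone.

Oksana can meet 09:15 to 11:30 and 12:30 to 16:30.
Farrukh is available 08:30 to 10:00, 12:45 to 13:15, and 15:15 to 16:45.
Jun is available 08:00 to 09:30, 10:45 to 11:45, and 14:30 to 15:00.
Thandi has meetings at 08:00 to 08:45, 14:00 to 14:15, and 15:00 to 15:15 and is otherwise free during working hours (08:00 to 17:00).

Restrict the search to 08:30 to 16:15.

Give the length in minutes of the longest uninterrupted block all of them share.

Thandi free within 08:00–17:00: 08:45–14:00, 14:15–15:00, 15:15–17:00.
Oksana ∩ Farrukh: 09:15–10:00, 12:45–13:15, 15:15–16:30.
Oksana ∩ Farrukh ∩ Jun: 09:15–09:30.
Oksana ∩ Farrukh ∩ Jun ∩ Thandi: 09:15–09:30.
Restricted to 08:30–16:15: 09:15–09:30.
Single common window of 15 minutes.

15 minutes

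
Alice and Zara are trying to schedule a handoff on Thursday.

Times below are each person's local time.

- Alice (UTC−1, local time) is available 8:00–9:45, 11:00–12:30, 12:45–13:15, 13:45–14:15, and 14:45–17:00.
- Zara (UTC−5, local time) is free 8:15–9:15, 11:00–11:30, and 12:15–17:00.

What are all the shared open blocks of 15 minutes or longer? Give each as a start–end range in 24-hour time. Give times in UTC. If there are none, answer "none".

Alice → UTC: 09:00–10:45, 12:00–13:30, 13:45–14:15, 14:45–15:15, 15:45–18:00.
Zara → UTC: 13:15–14:15, 16:00–16:30, 17:15–22:00.
Alice ∩ Zara: 13:15–13:30, 13:45–14:15, 16:00–16:30, 17:15–18:00.
Windows ≥ 15 min: 13:15–13:30, 13:45–14:15, 16:00–16:30, 17:15–18:00.

13:15–13:30, 13:45–14:15, 16:00–16:30, 17:15–18:00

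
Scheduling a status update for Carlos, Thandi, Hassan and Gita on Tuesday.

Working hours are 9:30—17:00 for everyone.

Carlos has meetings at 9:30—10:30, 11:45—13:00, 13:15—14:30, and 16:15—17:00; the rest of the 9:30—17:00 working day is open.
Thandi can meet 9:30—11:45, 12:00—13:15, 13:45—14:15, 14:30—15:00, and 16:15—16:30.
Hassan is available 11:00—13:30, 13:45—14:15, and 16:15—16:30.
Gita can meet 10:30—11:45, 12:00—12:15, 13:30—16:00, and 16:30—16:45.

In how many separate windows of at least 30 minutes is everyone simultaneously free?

1

Carlos free within 09:30–17:00: 10:30–11:45, 13:00–13:15, 14:30–16:15.
Carlos ∩ Thandi: 10:30–11:45, 13:00–13:15, 14:30–15:00.
Carlos ∩ Thandi ∩ Hassan: 11:00–11:45, 13:00–13:15.
Carlos ∩ Thandi ∩ Hassan ∩ Gita: 11:00–11:45.
Windows ≥ 30 min: 11:00–11:45.
That's 1 window.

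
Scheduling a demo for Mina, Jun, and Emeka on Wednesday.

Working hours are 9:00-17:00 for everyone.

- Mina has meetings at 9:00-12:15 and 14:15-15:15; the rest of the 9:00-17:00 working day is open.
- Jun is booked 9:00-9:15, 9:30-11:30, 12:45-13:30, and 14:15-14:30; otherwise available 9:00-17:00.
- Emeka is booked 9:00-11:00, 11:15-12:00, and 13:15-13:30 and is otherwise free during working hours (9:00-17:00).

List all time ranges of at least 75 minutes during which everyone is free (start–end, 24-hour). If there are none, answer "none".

15:15–17:00

Mina free within 09:00–17:00: 12:15–14:15, 15:15–17:00.
Jun free within 09:00–17:00: 09:15–09:30, 11:30–12:45, 13:30–14:15, 14:30–17:00.
Emeka free within 09:00–17:00: 11:00–11:15, 12:00–13:15, 13:30–17:00.
Mina ∩ Jun: 12:15–12:45, 13:30–14:15, 15:15–17:00.
Mina ∩ Jun ∩ Emeka: 12:15–12:45, 13:30–14:15, 15:15–17:00.
Windows ≥ 75 min: 15:15–17:00.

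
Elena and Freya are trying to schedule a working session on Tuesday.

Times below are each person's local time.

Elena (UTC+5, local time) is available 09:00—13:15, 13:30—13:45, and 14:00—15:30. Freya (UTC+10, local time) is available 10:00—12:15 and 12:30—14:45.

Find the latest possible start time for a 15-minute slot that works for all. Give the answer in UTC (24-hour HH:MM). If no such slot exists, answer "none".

Elena → UTC: 04:00–08:15, 08:30–08:45, 09:00–10:30.
Freya → UTC: 00:00–02:15, 02:30–04:45.
Elena ∩ Freya: 04:00–04:45.
Windows ≥ 15 min: 04:00–04:45.
Latest start in the last window 04:00–04:45 is 04:45 − 15 min = 04:30.

04:30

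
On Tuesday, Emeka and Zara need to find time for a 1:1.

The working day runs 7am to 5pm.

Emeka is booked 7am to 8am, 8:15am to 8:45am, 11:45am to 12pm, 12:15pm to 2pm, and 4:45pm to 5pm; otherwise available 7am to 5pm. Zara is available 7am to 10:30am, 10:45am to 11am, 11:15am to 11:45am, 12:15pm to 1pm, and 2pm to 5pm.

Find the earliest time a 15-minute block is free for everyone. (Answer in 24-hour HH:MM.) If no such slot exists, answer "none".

08:00

Emeka free within 07:00–17:00: 08:00–08:15, 08:45–11:45, 12:00–12:15, 14:00–16:45.
Emeka ∩ Zara: 08:00–08:15, 08:45–10:30, 10:45–11:00, 11:15–11:45, 14:00–16:45.
Windows ≥ 15 min: 08:00–08:15, 08:45–10:30, 10:45–11:00, 11:15–11:45, 14:00–16:45.
Earliest such window starts at 08:00.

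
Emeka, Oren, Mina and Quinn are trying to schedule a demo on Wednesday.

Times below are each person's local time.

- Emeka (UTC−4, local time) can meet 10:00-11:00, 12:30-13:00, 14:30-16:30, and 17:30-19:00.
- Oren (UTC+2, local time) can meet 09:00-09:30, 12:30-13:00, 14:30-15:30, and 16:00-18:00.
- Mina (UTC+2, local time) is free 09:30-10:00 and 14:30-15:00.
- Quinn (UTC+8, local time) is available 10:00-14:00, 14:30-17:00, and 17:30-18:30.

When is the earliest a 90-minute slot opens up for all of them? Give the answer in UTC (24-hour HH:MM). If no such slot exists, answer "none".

none

Emeka → UTC: 14:00–15:00, 16:30–17:00, 18:30–20:30, 21:30–23:00.
Oren → UTC: 07:00–07:30, 10:30–11:00, 12:30–13:30, 14:00–16:00.
Mina → UTC: 07:30–08:00, 12:30–13:00.
Quinn → UTC: 02:00–06:00, 06:30–09:00, 09:30–10:30.
Emeka ∩ Oren: 14:00–15:00.
Emeka ∩ Oren ∩ Mina: (none).
Emeka ∩ Oren ∩ Mina ∩ Quinn: (none).
Windows ≥ 90 min: (none).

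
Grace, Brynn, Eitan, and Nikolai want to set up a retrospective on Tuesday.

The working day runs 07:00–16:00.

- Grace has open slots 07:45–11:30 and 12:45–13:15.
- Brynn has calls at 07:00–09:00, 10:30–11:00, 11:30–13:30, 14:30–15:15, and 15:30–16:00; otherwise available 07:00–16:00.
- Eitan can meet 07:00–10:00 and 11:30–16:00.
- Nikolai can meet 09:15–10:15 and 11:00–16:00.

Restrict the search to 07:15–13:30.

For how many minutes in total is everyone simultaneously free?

45 minutes

Brynn free within 07:00–16:00: 09:00–10:30, 11:00–11:30, 13:30–14:30, 15:15–15:30.
Grace ∩ Brynn: 09:00–10:30, 11:00–11:30.
Grace ∩ Brynn ∩ Eitan: 09:00–10:00.
Grace ∩ Brynn ∩ Eitan ∩ Nikolai: 09:15–10:00.
Restricted to 07:15–13:30: 09:15–10:00.
Total common minutes: 45.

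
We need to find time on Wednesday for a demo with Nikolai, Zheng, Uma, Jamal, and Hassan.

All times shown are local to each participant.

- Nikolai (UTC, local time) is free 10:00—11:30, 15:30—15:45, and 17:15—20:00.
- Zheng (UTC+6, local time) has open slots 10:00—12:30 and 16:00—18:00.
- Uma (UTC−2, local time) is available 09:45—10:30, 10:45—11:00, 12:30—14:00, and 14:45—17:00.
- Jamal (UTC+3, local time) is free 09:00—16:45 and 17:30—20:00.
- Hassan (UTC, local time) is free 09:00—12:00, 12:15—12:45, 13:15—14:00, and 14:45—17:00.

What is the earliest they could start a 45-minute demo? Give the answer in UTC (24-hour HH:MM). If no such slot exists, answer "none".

none

Nikolai → UTC: 10:00–11:30, 15:30–15:45, 17:15–20:00.
Zheng → UTC: 04:00–06:30, 10:00–12:00.
Uma → UTC: 11:45–12:30, 12:45–13:00, 14:30–16:00, 16:45–19:00.
Jamal → UTC: 06:00–13:45, 14:30–17:00.
Hassan → UTC: 09:00–12:00, 12:15–12:45, 13:15–14:00, 14:45–17:00.
Nikolai ∩ Zheng: 10:00–11:30.
Nikolai ∩ Zheng ∩ Uma: (none).
Nikolai ∩ Zheng ∩ Uma ∩ Jamal: (none).
Nikolai ∩ Zheng ∩ Uma ∩ Jamal ∩ Hassan: (none).
Windows ≥ 45 min: (none).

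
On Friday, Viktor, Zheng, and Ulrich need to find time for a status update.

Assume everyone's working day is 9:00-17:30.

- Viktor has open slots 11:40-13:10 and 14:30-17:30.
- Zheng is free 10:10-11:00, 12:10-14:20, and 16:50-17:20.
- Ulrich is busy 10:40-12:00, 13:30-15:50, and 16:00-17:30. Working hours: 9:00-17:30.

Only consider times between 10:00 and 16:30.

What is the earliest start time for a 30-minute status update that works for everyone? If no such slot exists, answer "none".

Ulrich free within 09:00–17:30: 09:00–10:40, 12:00–13:30, 15:50–16:00.
Viktor ∩ Zheng: 12:10–13:10, 16:50–17:20.
Viktor ∩ Zheng ∩ Ulrich: 12:10–13:10.
Restricted to 10:00–16:30: 12:10–13:10.
Windows ≥ 30 min: 12:10–13:10.
Earliest such window starts at 12:10.

12:10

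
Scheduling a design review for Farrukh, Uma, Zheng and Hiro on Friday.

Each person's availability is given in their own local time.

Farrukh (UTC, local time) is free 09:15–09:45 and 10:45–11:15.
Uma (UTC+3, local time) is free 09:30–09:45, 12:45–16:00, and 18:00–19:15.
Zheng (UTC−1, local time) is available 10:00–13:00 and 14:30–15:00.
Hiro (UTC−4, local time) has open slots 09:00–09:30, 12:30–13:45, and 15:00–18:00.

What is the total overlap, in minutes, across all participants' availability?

0 minutes

Farrukh → UTC: 09:15–09:45, 10:45–11:15.
Uma → UTC: 06:30–06:45, 09:45–13:00, 15:00–16:15.
Zheng → UTC: 11:00–14:00, 15:30–16:00.
Hiro → UTC: 13:00–13:30, 16:30–17:45, 19:00–22:00.
Farrukh ∩ Uma: 10:45–11:15.
Farrukh ∩ Uma ∩ Zheng: 11:00–11:15.
Farrukh ∩ Uma ∩ Zheng ∩ Hiro: (none).
Total common minutes: 0.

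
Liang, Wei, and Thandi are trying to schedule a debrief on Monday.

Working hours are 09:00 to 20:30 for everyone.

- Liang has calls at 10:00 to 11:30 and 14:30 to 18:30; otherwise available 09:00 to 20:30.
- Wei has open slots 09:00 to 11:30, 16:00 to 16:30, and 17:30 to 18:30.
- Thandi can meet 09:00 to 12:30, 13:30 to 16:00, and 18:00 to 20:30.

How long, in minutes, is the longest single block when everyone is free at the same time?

Liang free within 09:00–20:30: 09:00–10:00, 11:30–14:30, 18:30–20:30.
Liang ∩ Wei: 09:00–10:00.
Liang ∩ Wei ∩ Thandi: 09:00–10:00.
Single common window of 60 minutes.

60 minutes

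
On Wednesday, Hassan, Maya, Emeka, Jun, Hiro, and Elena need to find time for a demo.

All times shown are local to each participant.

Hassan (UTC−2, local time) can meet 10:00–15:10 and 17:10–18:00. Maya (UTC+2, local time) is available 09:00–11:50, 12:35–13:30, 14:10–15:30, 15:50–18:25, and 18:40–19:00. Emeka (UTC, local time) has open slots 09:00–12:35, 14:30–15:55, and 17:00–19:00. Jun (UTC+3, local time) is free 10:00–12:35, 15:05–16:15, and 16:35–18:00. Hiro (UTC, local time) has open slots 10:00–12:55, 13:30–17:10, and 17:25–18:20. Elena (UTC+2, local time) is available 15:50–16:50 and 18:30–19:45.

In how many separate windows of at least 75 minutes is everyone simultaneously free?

Hassan → UTC: 12:00–17:10, 19:10–20:00.
Maya → UTC: 07:00–09:50, 10:35–11:30, 12:10–13:30, 13:50–16:25, 16:40–17:00.
Emeka → UTC: 09:00–12:35, 14:30–15:55, 17:00–19:00.
Jun → UTC: 07:00–09:35, 12:05–13:15, 13:35–15:00.
Hiro → UTC: 10:00–12:55, 13:30–17:10, 17:25–18:20.
Elena → UTC: 13:50–14:50, 16:30–17:45.
Hassan ∩ Maya: 12:10–13:30, 13:50–16:25, 16:40–17:00.
Hassan ∩ Maya ∩ Emeka: 12:10–12:35, 14:30–15:55.
Hassan ∩ Maya ∩ Emeka ∩ Jun: 12:10–12:35, 14:30–15:00.
Hassan ∩ Maya ∩ Emeka ∩ Jun ∩ Hiro: 12:10–12:35, 14:30–15:00.
Hassan ∩ Maya ∩ Emeka ∩ Jun ∩ Hiro ∩ Elena: 14:30–14:50.
Windows ≥ 75 min: (none).
That's 0 windows.

0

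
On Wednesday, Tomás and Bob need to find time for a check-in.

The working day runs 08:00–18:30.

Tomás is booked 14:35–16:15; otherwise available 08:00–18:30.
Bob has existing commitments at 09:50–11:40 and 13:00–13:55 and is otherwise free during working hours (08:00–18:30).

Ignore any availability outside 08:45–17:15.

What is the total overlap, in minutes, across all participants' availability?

245 minutes

Tomás free within 08:00–18:30: 08:00–14:35, 16:15–18:30.
Bob free within 08:00–18:30: 08:00–09:50, 11:40–13:00, 13:55–18:30.
Tomás ∩ Bob: 08:00–09:50, 11:40–13:00, 13:55–14:35, 16:15–18:30.
Restricted to 08:45–17:15: 08:45–09:50, 11:40–13:00, 13:55–14:35, 16:15–17:15.
Total common minutes: 65 + 80 + 40 + 60 = 245.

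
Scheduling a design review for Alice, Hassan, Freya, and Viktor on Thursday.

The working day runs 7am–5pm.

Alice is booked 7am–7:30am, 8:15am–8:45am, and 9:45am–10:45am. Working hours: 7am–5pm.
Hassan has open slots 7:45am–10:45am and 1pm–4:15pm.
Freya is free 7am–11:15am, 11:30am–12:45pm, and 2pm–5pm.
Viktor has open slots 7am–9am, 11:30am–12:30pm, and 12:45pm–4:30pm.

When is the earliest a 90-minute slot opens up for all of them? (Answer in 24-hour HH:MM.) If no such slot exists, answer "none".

Alice free within 07:00–17:00: 07:30–08:15, 08:45–09:45, 10:45–17:00.
Alice ∩ Hassan: 07:45–08:15, 08:45–09:45, 13:00–16:15.
Alice ∩ Hassan ∩ Freya: 07:45–08:15, 08:45–09:45, 14:00–16:15.
Alice ∩ Hassan ∩ Freya ∩ Viktor: 07:45–08:15, 08:45–09:00, 14:00–16:15.
Windows ≥ 90 min: 14:00–16:15.
Earliest such window starts at 14:00.

14:00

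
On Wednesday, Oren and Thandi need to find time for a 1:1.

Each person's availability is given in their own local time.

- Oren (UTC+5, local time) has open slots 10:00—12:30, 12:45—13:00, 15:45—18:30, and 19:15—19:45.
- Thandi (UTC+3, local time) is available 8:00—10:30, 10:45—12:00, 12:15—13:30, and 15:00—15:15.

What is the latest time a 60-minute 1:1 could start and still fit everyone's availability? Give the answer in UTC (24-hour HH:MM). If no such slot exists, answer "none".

Oren → UTC: 05:00–07:30, 07:45–08:00, 10:45–13:30, 14:15–14:45.
Thandi → UTC: 05:00–07:30, 07:45–09:00, 09:15–10:30, 12:00–12:15.
Oren ∩ Thandi: 05:00–07:30, 07:45–08:00, 12:00–12:15.
Windows ≥ 60 min: 05:00–07:30.
Latest start in the last window 05:00–07:30 is 07:30 − 60 min = 06:30.

06:30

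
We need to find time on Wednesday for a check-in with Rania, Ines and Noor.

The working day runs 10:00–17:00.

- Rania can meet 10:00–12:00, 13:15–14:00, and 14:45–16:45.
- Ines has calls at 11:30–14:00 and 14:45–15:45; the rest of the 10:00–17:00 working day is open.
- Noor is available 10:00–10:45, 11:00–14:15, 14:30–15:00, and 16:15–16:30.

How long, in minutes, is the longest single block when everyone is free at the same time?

45 minutes

Ines free within 10:00–17:00: 10:00–11:30, 14:00–14:45, 15:45–17:00.
Rania ∩ Ines: 10:00–11:30, 15:45–16:45.
Rania ∩ Ines ∩ Noor: 10:00–10:45, 11:00–11:30, 16:15–16:30.
Common window lengths: 45, 30, 15 min; longest is 45.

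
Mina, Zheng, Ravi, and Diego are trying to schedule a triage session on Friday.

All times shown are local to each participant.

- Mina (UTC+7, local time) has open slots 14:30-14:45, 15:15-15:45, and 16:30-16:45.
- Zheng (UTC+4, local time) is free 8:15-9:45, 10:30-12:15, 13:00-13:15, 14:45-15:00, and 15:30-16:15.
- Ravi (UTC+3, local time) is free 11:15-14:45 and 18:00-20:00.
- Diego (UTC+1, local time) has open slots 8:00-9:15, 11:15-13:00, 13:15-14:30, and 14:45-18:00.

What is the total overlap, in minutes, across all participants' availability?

Mina → UTC: 07:30–07:45, 08:15–08:45, 09:30–09:45.
Zheng → UTC: 04:15–05:45, 06:30–08:15, 09:00–09:15, 10:45–11:00, 11:30–12:15.
Ravi → UTC: 08:15–11:45, 15:00–17:00.
Diego → UTC: 07:00–08:15, 10:15–12:00, 12:15–13:30, 13:45–17:00.
Mina ∩ Zheng: 07:30–07:45.
Mina ∩ Zheng ∩ Ravi: (none).
Mina ∩ Zheng ∩ Ravi ∩ Diego: (none).
Total common minutes: 0.

0 minutes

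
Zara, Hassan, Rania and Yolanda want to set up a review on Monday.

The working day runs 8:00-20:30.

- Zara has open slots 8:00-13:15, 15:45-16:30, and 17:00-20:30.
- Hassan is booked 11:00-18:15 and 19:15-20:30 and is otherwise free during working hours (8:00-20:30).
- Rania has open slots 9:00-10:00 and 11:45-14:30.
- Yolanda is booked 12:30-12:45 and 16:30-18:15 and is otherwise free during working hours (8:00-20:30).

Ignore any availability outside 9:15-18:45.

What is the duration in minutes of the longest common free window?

45 minutes

Hassan free within 08:00–20:30: 08:00–11:00, 18:15–19:15.
Yolanda free within 08:00–20:30: 08:00–12:30, 12:45–16:30, 18:15–20:30.
Zara ∩ Hassan: 08:00–11:00, 18:15–19:15.
Zara ∩ Hassan ∩ Rania: 09:00–10:00.
Zara ∩ Hassan ∩ Rania ∩ Yolanda: 09:00–10:00.
Restricted to 09:15–18:45: 09:15–10:00.
Single common window of 45 minutes.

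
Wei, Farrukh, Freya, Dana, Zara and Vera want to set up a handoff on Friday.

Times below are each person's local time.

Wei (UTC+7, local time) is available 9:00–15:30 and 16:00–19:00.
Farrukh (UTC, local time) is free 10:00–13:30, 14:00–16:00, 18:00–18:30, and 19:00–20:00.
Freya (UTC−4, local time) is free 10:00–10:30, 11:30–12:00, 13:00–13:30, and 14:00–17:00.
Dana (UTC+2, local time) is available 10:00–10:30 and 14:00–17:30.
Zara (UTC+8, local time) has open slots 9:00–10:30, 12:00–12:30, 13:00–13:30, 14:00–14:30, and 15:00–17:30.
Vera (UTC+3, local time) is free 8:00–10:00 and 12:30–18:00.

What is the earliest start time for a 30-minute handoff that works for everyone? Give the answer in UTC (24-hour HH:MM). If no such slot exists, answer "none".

none

Wei → UTC: 02:00–08:30, 09:00–12:00.
Farrukh → UTC: 10:00–13:30, 14:00–16:00, 18:00–18:30, 19:00–20:00.
Freya → UTC: 14:00–14:30, 15:30–16:00, 17:00–17:30, 18:00–21:00.
Dana → UTC: 08:00–08:30, 12:00–15:30.
Zara → UTC: 01:00–02:30, 04:00–04:30, 05:00–05:30, 06:00–06:30, 07:00–09:30.
Vera → UTC: 05:00–07:00, 09:30–15:00.
Wei ∩ Farrukh: 10:00–12:00.
Wei ∩ Farrukh ∩ Freya: (none).
Wei ∩ Farrukh ∩ Freya ∩ Dana: (none).
Wei ∩ Farrukh ∩ Freya ∩ Dana ∩ Zara: (none).
Wei ∩ Farrukh ∩ Freya ∩ Dana ∩ Zara ∩ Vera: (none).
Windows ≥ 30 min: (none).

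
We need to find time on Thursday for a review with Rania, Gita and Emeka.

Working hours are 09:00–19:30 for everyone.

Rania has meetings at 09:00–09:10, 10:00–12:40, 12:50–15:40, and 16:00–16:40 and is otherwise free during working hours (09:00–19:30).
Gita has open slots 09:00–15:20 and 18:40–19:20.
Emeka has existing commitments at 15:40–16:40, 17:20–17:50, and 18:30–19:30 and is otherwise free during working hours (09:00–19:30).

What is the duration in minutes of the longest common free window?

50 minutes

Rania free within 09:00–19:30: 09:10–10:00, 12:40–12:50, 15:40–16:00, 16:40–19:30.
Emeka free within 09:00–19:30: 09:00–15:40, 16:40–17:20, 17:50–18:30.
Rania ∩ Gita: 09:10–10:00, 12:40–12:50, 18:40–19:20.
Rania ∩ Gita ∩ Emeka: 09:10–10:00, 12:40–12:50.
Common window lengths: 50, 10 min; longest is 50.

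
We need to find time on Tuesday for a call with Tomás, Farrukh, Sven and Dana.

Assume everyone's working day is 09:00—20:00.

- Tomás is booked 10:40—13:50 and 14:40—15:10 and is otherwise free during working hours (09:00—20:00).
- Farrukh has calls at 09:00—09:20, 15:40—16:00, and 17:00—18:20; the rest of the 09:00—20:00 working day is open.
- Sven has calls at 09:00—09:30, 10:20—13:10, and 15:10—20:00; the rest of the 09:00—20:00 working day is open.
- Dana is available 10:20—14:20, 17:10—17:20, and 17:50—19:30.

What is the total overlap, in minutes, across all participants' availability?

Tomás free within 09:00–20:00: 09:00–10:40, 13:50–14:40, 15:10–20:00.
Farrukh free within 09:00–20:00: 09:20–15:40, 16:00–17:00, 18:20–20:00.
Sven free within 09:00–20:00: 09:30–10:20, 13:10–15:10.
Tomás ∩ Farrukh: 09:20–10:40, 13:50–14:40, 15:10–15:40, 16:00–17:00, 18:20–20:00.
Tomás ∩ Farrukh ∩ Sven: 09:30–10:20, 13:50–14:40.
Tomás ∩ Farrukh ∩ Sven ∩ Dana: 13:50–14:20.
Total common minutes: 30.

30 minutes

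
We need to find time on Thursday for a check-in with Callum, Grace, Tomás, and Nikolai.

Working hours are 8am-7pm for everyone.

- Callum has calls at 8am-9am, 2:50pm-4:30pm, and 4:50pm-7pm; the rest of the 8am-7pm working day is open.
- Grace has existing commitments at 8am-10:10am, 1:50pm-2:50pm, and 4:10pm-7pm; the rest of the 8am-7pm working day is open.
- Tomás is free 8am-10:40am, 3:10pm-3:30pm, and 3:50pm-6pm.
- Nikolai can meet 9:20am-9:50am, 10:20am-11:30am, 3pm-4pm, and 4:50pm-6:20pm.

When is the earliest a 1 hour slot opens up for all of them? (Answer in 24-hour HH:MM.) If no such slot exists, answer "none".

none

Callum free within 08:00–19:00: 09:00–14:50, 16:30–16:50.
Grace free within 08:00–19:00: 10:10–13:50, 14:50–16:10.
Callum ∩ Grace: 10:10–13:50.
Callum ∩ Grace ∩ Tomás: 10:10–10:40.
Callum ∩ Grace ∩ Tomás ∩ Nikolai: 10:20–10:40.
Windows ≥ 60 min: (none).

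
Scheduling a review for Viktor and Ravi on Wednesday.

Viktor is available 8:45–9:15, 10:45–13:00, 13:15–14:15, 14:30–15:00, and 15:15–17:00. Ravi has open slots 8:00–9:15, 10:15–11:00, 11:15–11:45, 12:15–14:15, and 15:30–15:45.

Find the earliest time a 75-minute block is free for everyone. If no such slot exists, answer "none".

Viktor ∩ Ravi: 08:45–09:15, 10:45–11:00, 11:15–11:45, 12:15–13:00, 13:15–14:15, 15:30–15:45.
Windows ≥ 75 min: (none).

none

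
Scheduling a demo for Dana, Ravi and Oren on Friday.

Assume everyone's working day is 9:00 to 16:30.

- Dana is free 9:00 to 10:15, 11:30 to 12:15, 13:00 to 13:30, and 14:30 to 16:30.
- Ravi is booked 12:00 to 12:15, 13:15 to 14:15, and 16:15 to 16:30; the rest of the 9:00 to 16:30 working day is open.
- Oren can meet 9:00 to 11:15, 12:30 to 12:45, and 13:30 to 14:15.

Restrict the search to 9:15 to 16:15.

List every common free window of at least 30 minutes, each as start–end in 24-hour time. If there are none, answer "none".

Ravi free within 09:00–16:30: 09:00–12:00, 12:15–13:15, 14:15–16:15.
Dana ∩ Ravi: 09:00–10:15, 11:30–12:00, 13:00–13:15, 14:30–16:15.
Dana ∩ Ravi ∩ Oren: 09:00–10:15.
Restricted to 09:15–16:15: 09:15–10:15.
Windows ≥ 30 min: 09:15–10:15.

09:15–10:15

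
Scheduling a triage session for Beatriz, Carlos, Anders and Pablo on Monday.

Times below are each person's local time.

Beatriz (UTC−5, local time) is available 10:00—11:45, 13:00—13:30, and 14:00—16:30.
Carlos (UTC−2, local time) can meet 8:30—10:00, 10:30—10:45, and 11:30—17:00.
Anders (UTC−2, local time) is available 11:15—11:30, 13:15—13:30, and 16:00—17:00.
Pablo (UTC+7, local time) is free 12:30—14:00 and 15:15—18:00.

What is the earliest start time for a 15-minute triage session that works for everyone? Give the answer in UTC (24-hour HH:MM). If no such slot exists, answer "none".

none

Beatriz → UTC: 15:00–16:45, 18:00–18:30, 19:00–21:30.
Carlos → UTC: 10:30–12:00, 12:30–12:45, 13:30–19:00.
Anders → UTC: 13:15–13:30, 15:15–15:30, 18:00–19:00.
Pablo → UTC: 05:30–07:00, 08:15–11:00.
Beatriz ∩ Carlos: 15:00–16:45, 18:00–18:30.
Beatriz ∩ Carlos ∩ Anders: 15:15–15:30, 18:00–18:30.
Beatriz ∩ Carlos ∩ Anders ∩ Pablo: (none).
Windows ≥ 15 min: (none).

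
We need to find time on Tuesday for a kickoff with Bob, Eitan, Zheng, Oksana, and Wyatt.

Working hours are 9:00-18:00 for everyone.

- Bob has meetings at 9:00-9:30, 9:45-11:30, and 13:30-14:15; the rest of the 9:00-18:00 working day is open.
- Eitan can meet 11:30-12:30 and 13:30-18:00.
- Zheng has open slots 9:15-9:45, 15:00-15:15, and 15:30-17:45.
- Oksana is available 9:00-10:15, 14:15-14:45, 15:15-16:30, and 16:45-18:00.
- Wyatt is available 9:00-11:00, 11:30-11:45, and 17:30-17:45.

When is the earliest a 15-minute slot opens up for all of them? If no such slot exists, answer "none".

Bob free within 09:00–18:00: 09:30–09:45, 11:30–13:30, 14:15–18:00.
Bob ∩ Eitan: 11:30–12:30, 14:15–18:00.
Bob ∩ Eitan ∩ Zheng: 15:00–15:15, 15:30–17:45.
Bob ∩ Eitan ∩ Zheng ∩ Oksana: 15:30–16:30, 16:45–17:45.
Bob ∩ Eitan ∩ Zheng ∩ Oksana ∩ Wyatt: 17:30–17:45.
Windows ≥ 15 min: 17:30–17:45.
Earliest such window starts at 17:30.

17:30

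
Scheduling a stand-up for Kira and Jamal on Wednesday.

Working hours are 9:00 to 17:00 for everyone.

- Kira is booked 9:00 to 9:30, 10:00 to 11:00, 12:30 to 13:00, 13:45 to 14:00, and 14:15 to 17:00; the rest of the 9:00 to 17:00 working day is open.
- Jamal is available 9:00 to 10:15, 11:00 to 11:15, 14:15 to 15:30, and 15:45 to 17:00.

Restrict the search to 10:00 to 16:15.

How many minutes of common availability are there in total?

15 minutes

Kira free within 09:00–17:00: 09:30–10:00, 11:00–12:30, 13:00–13:45, 14:00–14:15.
Kira ∩ Jamal: 09:30–10:00, 11:00–11:15.
Restricted to 10:00–16:15: 11:00–11:15.
Total common minutes: 15.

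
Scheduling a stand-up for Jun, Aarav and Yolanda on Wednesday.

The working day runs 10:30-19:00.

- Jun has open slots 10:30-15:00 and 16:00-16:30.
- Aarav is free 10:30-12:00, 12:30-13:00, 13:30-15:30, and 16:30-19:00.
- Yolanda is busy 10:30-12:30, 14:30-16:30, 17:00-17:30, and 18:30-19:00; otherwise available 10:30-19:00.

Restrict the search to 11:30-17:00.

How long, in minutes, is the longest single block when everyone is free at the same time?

60 minutes

Yolanda free within 10:30–19:00: 12:30–14:30, 16:30–17:00, 17:30–18:30.
Jun ∩ Aarav: 10:30–12:00, 12:30–13:00, 13:30–15:00.
Jun ∩ Aarav ∩ Yolanda: 12:30–13:00, 13:30–14:30.
Restricted to 11:30–17:00: 12:30–13:00, 13:30–14:30.
Common window lengths: 30, 60 min; longest is 60.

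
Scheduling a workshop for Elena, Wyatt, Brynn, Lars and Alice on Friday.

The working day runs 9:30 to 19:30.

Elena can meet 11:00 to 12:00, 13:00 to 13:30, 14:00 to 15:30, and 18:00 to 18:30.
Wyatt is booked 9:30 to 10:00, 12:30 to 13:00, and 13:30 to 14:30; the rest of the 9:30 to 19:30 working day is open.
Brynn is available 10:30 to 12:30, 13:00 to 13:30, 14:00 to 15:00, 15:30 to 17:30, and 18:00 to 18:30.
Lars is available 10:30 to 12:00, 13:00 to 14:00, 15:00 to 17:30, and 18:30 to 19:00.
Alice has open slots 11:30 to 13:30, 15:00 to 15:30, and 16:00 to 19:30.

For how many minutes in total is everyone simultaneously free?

60 minutes

Wyatt free within 09:30–19:30: 10:00–12:30, 13:00–13:30, 14:30–19:30.
Elena ∩ Wyatt: 11:00–12:00, 13:00–13:30, 14:30–15:30, 18:00–18:30.
Elena ∩ Wyatt ∩ Brynn: 11:00–12:00, 13:00–13:30, 14:30–15:00, 18:00–18:30.
Elena ∩ Wyatt ∩ Brynn ∩ Lars: 11:00–12:00, 13:00–13:30.
Elena ∩ Wyatt ∩ Brynn ∩ Lars ∩ Alice: 11:30–12:00, 13:00–13:30.
Total common minutes: 30 + 30 = 60.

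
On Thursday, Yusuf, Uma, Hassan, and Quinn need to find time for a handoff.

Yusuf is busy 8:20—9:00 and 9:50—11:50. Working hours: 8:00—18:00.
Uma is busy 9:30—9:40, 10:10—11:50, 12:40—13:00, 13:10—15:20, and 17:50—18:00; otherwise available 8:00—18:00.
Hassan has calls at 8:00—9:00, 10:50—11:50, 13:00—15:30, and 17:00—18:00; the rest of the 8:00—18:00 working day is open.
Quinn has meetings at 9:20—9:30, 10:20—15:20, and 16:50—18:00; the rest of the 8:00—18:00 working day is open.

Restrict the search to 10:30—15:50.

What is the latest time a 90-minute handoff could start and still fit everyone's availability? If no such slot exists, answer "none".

Yusuf free within 08:00–18:00: 08:00–08:20, 09:00–09:50, 11:50–18:00.
Uma free within 08:00–18:00: 08:00–09:30, 09:40–10:10, 11:50–12:40, 13:00–13:10, 15:20–17:50.
Hassan free within 08:00–18:00: 09:00–10:50, 11:50–13:00, 15:30–17:00.
Quinn free within 08:00–18:00: 08:00–09:20, 09:30–10:20, 15:20–16:50.
Yusuf ∩ Uma: 08:00–08:20, 09:00–09:30, 09:40–09:50, 11:50–12:40, 13:00–13:10, 15:20–17:50.
Yusuf ∩ Uma ∩ Hassan: 09:00–09:30, 09:40–09:50, 11:50–12:40, 15:30–17:00.
Yusuf ∩ Uma ∩ Hassan ∩ Quinn: 09:00–09:20, 09:40–09:50, 15:30–16:50.
Restricted to 10:30–15:50: 15:30–15:50.
Windows ≥ 90 min: (none).

none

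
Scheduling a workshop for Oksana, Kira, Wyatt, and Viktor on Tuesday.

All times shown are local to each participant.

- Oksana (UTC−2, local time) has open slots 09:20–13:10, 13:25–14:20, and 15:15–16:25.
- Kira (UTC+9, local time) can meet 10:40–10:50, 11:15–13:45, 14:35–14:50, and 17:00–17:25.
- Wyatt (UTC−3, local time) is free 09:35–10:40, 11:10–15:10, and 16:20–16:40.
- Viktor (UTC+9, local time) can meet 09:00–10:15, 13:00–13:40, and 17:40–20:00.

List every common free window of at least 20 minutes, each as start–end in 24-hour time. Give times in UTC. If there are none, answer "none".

none

Oksana → UTC: 11:20–15:10, 15:25–16:20, 17:15–18:25.
Kira → UTC: 01:40–01:50, 02:15–04:45, 05:35–05:50, 08:00–08:25.
Wyatt → UTC: 12:35–13:40, 14:10–18:10, 19:20–19:40.
Viktor → UTC: 00:00–01:15, 04:00–04:40, 08:40–11:00.
Oksana ∩ Kira: (none).
Oksana ∩ Kira ∩ Wyatt: (none).
Oksana ∩ Kira ∩ Wyatt ∩ Viktor: (none).
Windows ≥ 20 min: (none).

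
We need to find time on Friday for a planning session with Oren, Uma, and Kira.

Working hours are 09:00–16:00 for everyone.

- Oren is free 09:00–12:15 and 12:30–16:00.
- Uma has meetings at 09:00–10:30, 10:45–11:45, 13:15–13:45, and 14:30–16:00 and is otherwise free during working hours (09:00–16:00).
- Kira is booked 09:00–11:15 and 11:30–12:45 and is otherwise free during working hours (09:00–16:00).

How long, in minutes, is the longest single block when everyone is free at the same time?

Uma free within 09:00–16:00: 10:30–10:45, 11:45–13:15, 13:45–14:30.
Kira free within 09:00–16:00: 11:15–11:30, 12:45–16:00.
Oren ∩ Uma: 10:30–10:45, 11:45–12:15, 12:30–13:15, 13:45–14:30.
Oren ∩ Uma ∩ Kira: 12:45–13:15, 13:45–14:30.
Common window lengths: 30, 45 min; longest is 45.

45 minutes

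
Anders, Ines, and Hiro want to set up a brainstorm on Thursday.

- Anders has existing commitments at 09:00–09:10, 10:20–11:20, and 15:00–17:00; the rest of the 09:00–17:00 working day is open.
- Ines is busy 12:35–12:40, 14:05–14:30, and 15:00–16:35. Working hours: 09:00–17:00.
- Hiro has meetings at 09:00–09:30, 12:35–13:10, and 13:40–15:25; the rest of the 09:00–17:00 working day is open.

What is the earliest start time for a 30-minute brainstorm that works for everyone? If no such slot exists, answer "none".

09:30

Anders free within 09:00–17:00: 09:10–10:20, 11:20–15:00.
Ines free within 09:00–17:00: 09:00–12:35, 12:40–14:05, 14:30–15:00, 16:35–17:00.
Hiro free within 09:00–17:00: 09:30–12:35, 13:10–13:40, 15:25–17:00.
Anders ∩ Ines: 09:10–10:20, 11:20–12:35, 12:40–14:05, 14:30–15:00.
Anders ∩ Ines ∩ Hiro: 09:30–10:20, 11:20–12:35, 13:10–13:40.
Windows ≥ 30 min: 09:30–10:20, 11:20–12:35, 13:10–13:40.
Earliest such window starts at 09:30.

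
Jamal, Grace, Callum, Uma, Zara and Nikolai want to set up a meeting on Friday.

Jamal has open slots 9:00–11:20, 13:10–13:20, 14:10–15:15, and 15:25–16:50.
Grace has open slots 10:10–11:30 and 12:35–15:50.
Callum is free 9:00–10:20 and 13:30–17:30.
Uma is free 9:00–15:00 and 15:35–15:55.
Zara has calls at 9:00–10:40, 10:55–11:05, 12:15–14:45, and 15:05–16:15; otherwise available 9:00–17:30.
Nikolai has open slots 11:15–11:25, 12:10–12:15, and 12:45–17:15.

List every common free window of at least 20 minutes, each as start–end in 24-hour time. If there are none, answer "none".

Zara free within 09:00–17:30: 10:40–10:55, 11:05–12:15, 14:45–15:05, 16:15–17:30.
Jamal ∩ Grace: 10:10–11:20, 13:10–13:20, 14:10–15:15, 15:25–15:50.
Jamal ∩ Grace ∩ Callum: 10:10–10:20, 14:10–15:15, 15:25–15:50.
Jamal ∩ Grace ∩ Callum ∩ Uma: 10:10–10:20, 14:10–15:00, 15:35–15:50.
Jamal ∩ Grace ∩ Callum ∩ Uma ∩ Zara: 14:45–15:00.
Jamal ∩ Grace ∩ Callum ∩ Uma ∩ Zara ∩ Nikolai: 14:45–15:00.
Windows ≥ 20 min: (none).

none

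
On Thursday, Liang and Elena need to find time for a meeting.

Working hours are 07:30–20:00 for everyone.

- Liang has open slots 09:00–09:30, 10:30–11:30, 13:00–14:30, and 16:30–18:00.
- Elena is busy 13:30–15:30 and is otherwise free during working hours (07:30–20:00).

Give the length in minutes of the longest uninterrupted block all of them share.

90 minutes

Elena free within 07:30–20:00: 07:30–13:30, 15:30–20:00.
Liang ∩ Elena: 09:00–09:30, 10:30–11:30, 13:00–13:30, 16:30–18:00.
Common window lengths: 30, 60, 30, 90 min; longest is 90.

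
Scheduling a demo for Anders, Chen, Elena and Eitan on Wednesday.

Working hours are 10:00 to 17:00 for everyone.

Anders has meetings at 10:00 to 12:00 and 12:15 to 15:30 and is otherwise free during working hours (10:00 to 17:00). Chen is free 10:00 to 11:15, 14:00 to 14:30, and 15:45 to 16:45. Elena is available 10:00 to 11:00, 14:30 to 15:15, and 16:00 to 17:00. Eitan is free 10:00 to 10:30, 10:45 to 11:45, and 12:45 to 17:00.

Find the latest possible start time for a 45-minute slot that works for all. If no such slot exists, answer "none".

16:00

Anders free within 10:00–17:00: 12:00–12:15, 15:30–17:00.
Anders ∩ Chen: 15:45–16:45.
Anders ∩ Chen ∩ Elena: 16:00–16:45.
Anders ∩ Chen ∩ Elena ∩ Eitan: 16:00–16:45.
Windows ≥ 45 min: 16:00–16:45.
Latest start in the last window 16:00–16:45 is 16:45 − 45 min = 16:00.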